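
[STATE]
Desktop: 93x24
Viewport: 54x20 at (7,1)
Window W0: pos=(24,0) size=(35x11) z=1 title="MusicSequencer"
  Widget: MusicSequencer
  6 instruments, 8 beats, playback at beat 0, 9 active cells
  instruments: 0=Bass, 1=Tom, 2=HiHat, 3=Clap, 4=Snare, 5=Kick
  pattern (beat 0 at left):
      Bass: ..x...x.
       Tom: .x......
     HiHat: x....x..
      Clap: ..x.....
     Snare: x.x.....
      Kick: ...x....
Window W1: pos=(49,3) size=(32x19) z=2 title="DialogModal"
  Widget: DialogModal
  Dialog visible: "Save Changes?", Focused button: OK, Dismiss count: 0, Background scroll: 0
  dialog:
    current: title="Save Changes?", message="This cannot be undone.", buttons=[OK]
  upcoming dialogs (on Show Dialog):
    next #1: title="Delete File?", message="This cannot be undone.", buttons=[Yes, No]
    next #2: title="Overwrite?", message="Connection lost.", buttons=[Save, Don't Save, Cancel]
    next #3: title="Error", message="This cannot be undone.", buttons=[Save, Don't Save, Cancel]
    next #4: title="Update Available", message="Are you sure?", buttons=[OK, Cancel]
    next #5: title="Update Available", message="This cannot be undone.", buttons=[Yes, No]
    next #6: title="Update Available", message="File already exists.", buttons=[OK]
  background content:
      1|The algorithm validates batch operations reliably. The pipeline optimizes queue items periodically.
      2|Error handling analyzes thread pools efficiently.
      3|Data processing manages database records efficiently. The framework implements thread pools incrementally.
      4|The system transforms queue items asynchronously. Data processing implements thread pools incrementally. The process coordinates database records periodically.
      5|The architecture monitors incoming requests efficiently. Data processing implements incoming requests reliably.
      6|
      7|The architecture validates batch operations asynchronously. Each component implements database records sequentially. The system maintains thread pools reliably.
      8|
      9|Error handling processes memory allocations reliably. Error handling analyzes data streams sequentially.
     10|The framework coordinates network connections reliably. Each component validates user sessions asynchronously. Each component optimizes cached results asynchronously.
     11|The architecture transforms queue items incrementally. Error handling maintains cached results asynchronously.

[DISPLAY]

                 ┃ MusicSequencer                  ┃  
                 ┠─────────────────────────────────┨  
                 ┃      ▼1234567          ┏━━━━━━━━━━━
                 ┃  Bass··█···█·          ┃ DialogModa
                 ┃   Tom·█······          ┠───────────
                 ┃ HiHat█····█··          ┃The algorit
                 ┃  Clap··█·····          ┃Error handl
                 ┃ Snare█·█·····          ┃Data proces
                 ┃  Kick···█····          ┃The system 
                 ┗━━━━━━━━━━━━━━━━━━━━━━━━┃The archite
                                          ┃  ┌────────
                                          ┃Th│     Sav
                                          ┃  │ This ca
                                          ┃Er│        
                                          ┃Th└────────
                                          ┃The archite
                                          ┃           
                                          ┃           
                                          ┃           
                                          ┃           


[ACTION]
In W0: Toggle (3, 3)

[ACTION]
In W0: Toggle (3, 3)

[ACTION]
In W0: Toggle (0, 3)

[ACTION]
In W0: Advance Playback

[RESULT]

                 ┃ MusicSequencer                  ┃  
                 ┠─────────────────────────────────┨  
                 ┃      0▼234567          ┏━━━━━━━━━━━
                 ┃  Bass··██··█·          ┃ DialogModa
                 ┃   Tom·█······          ┠───────────
                 ┃ HiHat█····█··          ┃The algorit
                 ┃  Clap··█·····          ┃Error handl
                 ┃ Snare█·█·····          ┃Data proces
                 ┃  Kick···█····          ┃The system 
                 ┗━━━━━━━━━━━━━━━━━━━━━━━━┃The archite
                                          ┃  ┌────────
                                          ┃Th│     Sav
                                          ┃  │ This ca
                                          ┃Er│        
                                          ┃Th└────────
                                          ┃The archite
                                          ┃           
                                          ┃           
                                          ┃           
                                          ┃           


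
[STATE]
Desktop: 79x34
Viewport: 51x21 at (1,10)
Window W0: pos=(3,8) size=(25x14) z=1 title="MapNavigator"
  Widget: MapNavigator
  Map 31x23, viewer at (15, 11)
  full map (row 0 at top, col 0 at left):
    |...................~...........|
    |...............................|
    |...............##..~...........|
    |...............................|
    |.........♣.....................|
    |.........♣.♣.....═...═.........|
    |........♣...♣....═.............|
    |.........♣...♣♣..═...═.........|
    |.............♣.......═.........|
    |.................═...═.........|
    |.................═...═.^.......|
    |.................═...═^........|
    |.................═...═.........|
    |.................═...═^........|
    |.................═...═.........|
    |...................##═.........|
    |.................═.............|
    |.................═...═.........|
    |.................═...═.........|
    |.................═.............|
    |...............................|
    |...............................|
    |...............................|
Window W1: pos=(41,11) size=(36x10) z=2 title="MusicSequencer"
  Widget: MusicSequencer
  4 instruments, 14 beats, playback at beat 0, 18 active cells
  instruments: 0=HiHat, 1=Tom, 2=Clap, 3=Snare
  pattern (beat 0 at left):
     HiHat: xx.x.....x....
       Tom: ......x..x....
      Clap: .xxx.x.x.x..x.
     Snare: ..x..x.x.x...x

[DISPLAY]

  ┠───────────────────────┨                        
  ┃....♣...♣....═.........┃             ┏━━━━━━━━━━
  ┃.....♣...♣♣..═...═.....┃             ┃ MusicSequ
  ┃.........♣.......═.....┃             ┠──────────
  ┃.............═...═.....┃             ┃      ▼123
  ┃.............═...═.^...┃             ┃ HiHat██·█
  ┃...........@.═...═^....┃             ┃   Tom····
  ┃.............═...═.....┃             ┃  Clap·███
  ┃.............═...═^....┃             ┃ Snare··█·
  ┃.............═...═.....┃             ┃          
  ┃...............##═.....┃             ┗━━━━━━━━━━
  ┗━━━━━━━━━━━━━━━━━━━━━━━┛                        
                                                   
                                                   
                                                   
                                                   
                                                   
                                                   
                                                   
                                                   
                                                   


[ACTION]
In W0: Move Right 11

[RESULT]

  ┠───────────────────────┨                        
  ┃..═.............       ┃             ┏━━━━━━━━━━
  ┃..═...═.........       ┃             ┃ MusicSequ
  ┃......═.........       ┃             ┠──────────
  ┃..═...═.........       ┃             ┃      ▼123
  ┃..═...═.^.......       ┃             ┃ HiHat██·█
  ┃..═...═^...@....       ┃             ┃   Tom····
  ┃..═...═.........       ┃             ┃  Clap·███
  ┃..═...═^........       ┃             ┃ Snare··█·
  ┃..═...═.........       ┃             ┃          
  ┃....##═.........       ┃             ┗━━━━━━━━━━
  ┗━━━━━━━━━━━━━━━━━━━━━━━┛                        
                                                   
                                                   
                                                   
                                                   
                                                   
                                                   
                                                   
                                                   
                                                   


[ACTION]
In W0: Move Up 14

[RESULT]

  ┠───────────────────────┨                        
  ┃                       ┃             ┏━━━━━━━━━━
  ┃                       ┃             ┃ MusicSequ
  ┃                       ┃             ┠──────────
  ┃                       ┃             ┃      ▼123
  ┃                       ┃             ┃ HiHat██·█
  ┃....~......@....       ┃             ┃   Tom····
  ┃................       ┃             ┃  Clap·███
  ┃##..~...........       ┃             ┃ Snare··█·
  ┃................       ┃             ┃          
  ┃................       ┃             ┗━━━━━━━━━━
  ┗━━━━━━━━━━━━━━━━━━━━━━━┛                        
                                                   
                                                   
                                                   
                                                   
                                                   
                                                   
                                                   
                                                   
                                                   


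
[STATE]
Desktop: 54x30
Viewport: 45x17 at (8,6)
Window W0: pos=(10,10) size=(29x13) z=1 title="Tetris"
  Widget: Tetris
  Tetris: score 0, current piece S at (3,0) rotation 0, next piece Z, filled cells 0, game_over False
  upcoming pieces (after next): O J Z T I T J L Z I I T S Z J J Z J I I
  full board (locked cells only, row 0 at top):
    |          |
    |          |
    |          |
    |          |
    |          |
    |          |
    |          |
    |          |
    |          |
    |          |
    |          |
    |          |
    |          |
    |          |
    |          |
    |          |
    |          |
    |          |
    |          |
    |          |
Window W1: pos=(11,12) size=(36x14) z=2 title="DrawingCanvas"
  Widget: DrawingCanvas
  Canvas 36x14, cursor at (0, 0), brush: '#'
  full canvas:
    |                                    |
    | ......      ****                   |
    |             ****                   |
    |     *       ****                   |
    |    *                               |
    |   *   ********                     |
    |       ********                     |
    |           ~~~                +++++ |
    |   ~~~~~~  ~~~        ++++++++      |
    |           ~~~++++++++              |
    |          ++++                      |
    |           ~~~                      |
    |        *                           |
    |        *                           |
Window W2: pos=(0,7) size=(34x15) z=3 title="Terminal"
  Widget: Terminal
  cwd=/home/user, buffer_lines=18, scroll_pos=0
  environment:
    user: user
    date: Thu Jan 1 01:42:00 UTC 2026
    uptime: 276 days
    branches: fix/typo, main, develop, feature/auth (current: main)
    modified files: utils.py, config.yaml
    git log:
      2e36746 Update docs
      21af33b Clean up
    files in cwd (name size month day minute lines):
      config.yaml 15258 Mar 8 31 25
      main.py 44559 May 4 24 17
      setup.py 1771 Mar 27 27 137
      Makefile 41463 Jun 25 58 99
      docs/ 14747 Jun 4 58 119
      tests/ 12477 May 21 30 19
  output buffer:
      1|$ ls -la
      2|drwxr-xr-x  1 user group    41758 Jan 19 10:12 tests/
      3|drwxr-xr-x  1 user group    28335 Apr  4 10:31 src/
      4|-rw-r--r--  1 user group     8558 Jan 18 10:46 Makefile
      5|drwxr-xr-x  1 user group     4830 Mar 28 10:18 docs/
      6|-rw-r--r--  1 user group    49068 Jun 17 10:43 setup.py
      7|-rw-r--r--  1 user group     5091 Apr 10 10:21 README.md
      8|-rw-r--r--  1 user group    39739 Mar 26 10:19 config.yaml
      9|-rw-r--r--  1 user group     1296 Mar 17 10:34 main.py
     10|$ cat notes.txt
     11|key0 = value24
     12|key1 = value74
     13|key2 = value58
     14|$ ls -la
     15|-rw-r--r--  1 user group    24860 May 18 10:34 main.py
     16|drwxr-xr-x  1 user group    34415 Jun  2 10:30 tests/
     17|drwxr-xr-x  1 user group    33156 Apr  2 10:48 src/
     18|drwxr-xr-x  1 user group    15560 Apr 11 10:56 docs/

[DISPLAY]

                                             
━━━━━━━━━━━━━━━━━━━━━━━━━┓                   
al                       ┃                   
─────────────────────────┨                   
a                        ┃━━━━┓              
r-x  1 user group    4175┃    ┃              
r-x  1 user group    2833┃━━━━━━━━━━━━┓      
r--  1 user group     855┃            ┃      
r-x  1 user group     483┃────────────┨      
r--  1 user group    4906┃            ┃      
r--  1 user group     509┃            ┃      
r--  1 user group    3973┃            ┃      
r--  1 user group     129┃            ┃      
otes.txt                 ┃            ┃      
value24                  ┃            ┃      
━━━━━━━━━━━━━━━━━━━━━━━━━┛            ┃      
  ┗┃           ~~~                ++++┃      


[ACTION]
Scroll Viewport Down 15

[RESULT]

r--  1 user group     855┃            ┃      
r-x  1 user group     483┃────────────┨      
r--  1 user group    4906┃            ┃      
r--  1 user group     509┃            ┃      
r--  1 user group    3973┃            ┃      
r--  1 user group     129┃            ┃      
otes.txt                 ┃            ┃      
value24                  ┃            ┃      
━━━━━━━━━━━━━━━━━━━━━━━━━┛            ┃      
  ┗┃           ~~~                ++++┃      
   ┃   ~~~~~~  ~~~        ++++++++    ┃      
   ┃           ~~~++++++++            ┃      
   ┗━━━━━━━━━━━━━━━━━━━━━━━━━━━━━━━━━━┛      
                                             
                                             
                                             
                                             


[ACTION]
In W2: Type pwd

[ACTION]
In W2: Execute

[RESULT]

a                        ┃            ┃      
r--  1 user group    2486┃────────────┨      
r-x  1 user group    3441┃            ┃      
r-x  1 user group    3315┃            ┃      
r-x  1 user group    1556┃            ┃      
                         ┃            ┃      
ser                      ┃            ┃      
                         ┃            ┃      
━━━━━━━━━━━━━━━━━━━━━━━━━┛            ┃      
  ┗┃           ~~~                ++++┃      
   ┃   ~~~~~~  ~~~        ++++++++    ┃      
   ┃           ~~~++++++++            ┃      
   ┗━━━━━━━━━━━━━━━━━━━━━━━━━━━━━━━━━━┛      
                                             
                                             
                                             
                                             


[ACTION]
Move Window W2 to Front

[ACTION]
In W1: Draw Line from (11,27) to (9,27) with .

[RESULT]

a                        ┃            ┃      
r--  1 user group    2486┃────────────┨      
r-x  1 user group    3441┃            ┃      
r-x  1 user group    3315┃            ┃      
r-x  1 user group    1556┃            ┃      
                         ┃            ┃      
ser                      ┃            ┃      
                         ┃            ┃      
━━━━━━━━━━━━━━━━━━━━━━━━━┛            ┃      
  ┗┃           ~~~                ++++┃      
   ┃   ~~~~~~  ~~~        ++++++++    ┃      
   ┃           ~~~++++++++     .      ┃      
   ┗━━━━━━━━━━━━━━━━━━━━━━━━━━━━━━━━━━┛      
                                             
                                             
                                             
                                             


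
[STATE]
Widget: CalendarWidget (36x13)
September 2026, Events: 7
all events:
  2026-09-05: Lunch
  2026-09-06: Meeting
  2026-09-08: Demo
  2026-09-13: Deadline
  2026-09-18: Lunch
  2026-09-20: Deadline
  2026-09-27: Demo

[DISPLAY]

           September 2026           
Mo Tu We Th Fr Sa Su                
    1  2  3  4  5*  6*              
 7  8*  9 10 11 12 13*              
14 15 16 17 18* 19 20*              
21 22 23 24 25 26 27*               
28 29 30                            
                                    
                                    
                                    
                                    
                                    
                                    


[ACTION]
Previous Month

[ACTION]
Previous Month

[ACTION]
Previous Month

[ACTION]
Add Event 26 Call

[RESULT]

             June 2026              
Mo Tu We Th Fr Sa Su                
 1  2  3  4  5  6  7                
 8  9 10 11 12 13 14                
15 16 17 18 19 20 21                
22 23 24 25 26* 27 28               
29 30                               
                                    
                                    
                                    
                                    
                                    
                                    


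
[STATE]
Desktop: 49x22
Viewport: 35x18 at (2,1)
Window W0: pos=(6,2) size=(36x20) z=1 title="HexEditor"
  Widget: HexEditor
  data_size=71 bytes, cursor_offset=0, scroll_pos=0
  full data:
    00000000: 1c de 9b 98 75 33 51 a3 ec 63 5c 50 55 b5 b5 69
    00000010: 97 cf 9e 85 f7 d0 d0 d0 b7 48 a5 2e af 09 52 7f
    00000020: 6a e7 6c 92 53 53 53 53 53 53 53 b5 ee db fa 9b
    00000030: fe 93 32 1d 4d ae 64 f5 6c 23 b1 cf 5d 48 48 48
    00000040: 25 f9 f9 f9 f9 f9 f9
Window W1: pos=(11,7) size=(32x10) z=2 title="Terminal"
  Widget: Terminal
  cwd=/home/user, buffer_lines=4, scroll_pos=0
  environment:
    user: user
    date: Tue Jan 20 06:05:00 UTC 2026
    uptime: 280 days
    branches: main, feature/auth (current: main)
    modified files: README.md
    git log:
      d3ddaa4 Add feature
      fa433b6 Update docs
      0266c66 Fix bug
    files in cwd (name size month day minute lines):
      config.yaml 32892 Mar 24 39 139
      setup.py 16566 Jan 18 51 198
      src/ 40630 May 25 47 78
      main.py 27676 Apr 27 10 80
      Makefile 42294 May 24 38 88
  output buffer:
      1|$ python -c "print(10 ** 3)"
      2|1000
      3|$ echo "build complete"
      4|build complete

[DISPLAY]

                                   
    ┏━━━━━━━━━━━━━━━━━━━━━━━━━━━━━━
    ┃ HexEditor                    
    ┠──────────────────────────────
    ┃00000000  1C de 9b 98 75 33 51
    ┃00000010  97 cf 9e 85 f7 d0 d0
    ┃0000┏━━━━━━━━━━━━━━━━━━━━━━━━━
    ┃0000┃ Terminal                
    ┃0000┠─────────────────────────
    ┃    ┃$ python -c "print(10 ** 
    ┃    ┃1000                     
    ┃    ┃$ echo "build complete"  
    ┃    ┃build complete           
    ┃    ┃$ █                      
    ┃    ┃                         
    ┃    ┗━━━━━━━━━━━━━━━━━━━━━━━━━
    ┃                              
    ┃                              


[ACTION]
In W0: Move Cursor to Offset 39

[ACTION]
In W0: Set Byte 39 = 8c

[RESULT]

                                   
    ┏━━━━━━━━━━━━━━━━━━━━━━━━━━━━━━
    ┃ HexEditor                    
    ┠──────────────────────────────
    ┃00000000  1c de 9b 98 75 33 51
    ┃00000010  97 cf 9e 85 f7 d0 d0
    ┃0000┏━━━━━━━━━━━━━━━━━━━━━━━━━
    ┃0000┃ Terminal                
    ┃0000┠─────────────────────────
    ┃    ┃$ python -c "print(10 ** 
    ┃    ┃1000                     
    ┃    ┃$ echo "build complete"  
    ┃    ┃build complete           
    ┃    ┃$ █                      
    ┃    ┃                         
    ┃    ┗━━━━━━━━━━━━━━━━━━━━━━━━━
    ┃                              
    ┃                              


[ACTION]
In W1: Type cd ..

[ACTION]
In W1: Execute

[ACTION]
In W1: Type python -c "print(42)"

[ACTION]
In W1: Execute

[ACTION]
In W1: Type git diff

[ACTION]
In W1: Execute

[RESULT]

                                   
    ┏━━━━━━━━━━━━━━━━━━━━━━━━━━━━━━
    ┃ HexEditor                    
    ┠──────────────────────────────
    ┃00000000  1c de 9b 98 75 33 51
    ┃00000010  97 cf 9e 85 f7 d0 d0
    ┃0000┏━━━━━━━━━━━━━━━━━━━━━━━━━
    ┃0000┃ Terminal                
    ┃0000┠─────────────────────────
    ┃    ┃--- a/main.py            
    ┃    ┃+++ b/main.py            
    ┃    ┃@@ -1,3 +1,4 @@          
    ┃    ┃+# updated               
    ┃    ┃ import sys              
    ┃    ┃$ █                      
    ┃    ┗━━━━━━━━━━━━━━━━━━━━━━━━━
    ┃                              
    ┃                              


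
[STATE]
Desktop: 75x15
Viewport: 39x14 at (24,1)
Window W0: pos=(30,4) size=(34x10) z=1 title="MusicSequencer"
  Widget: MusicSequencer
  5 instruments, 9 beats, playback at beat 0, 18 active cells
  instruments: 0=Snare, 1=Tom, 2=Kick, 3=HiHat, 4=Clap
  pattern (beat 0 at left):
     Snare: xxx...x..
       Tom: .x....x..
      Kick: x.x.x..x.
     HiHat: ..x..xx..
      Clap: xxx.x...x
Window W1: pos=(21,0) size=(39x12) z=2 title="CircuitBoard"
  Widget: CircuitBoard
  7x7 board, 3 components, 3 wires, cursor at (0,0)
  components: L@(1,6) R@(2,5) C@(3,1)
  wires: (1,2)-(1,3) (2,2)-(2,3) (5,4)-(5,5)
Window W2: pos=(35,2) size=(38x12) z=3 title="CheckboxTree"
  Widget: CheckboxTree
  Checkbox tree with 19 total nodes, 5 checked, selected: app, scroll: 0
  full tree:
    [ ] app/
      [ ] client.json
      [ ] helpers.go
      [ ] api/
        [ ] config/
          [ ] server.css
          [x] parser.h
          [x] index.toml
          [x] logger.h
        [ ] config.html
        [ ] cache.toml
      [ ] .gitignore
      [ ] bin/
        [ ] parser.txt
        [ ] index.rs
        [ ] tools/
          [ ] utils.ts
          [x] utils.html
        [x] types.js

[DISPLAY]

ircuitBoard                        ┃   
───────────┏━━━━━━━━━━━━━━━━━━━━━━━━━━━
 0 1 2 3 4 ┃ CheckboxTree              
 [.]       ┠───────────────────────────
           ┃>[-] app/                  
          ·┃   [ ] client.json         
           ┃   [ ] helpers.go          
          ·┃   [-] api/                
           ┃     [-] config/           
      C    ┃       [ ] server.css      
━━━━━━━━━━━┃       [x] parser.h        
      ┃  Cl┃       [x] index.toml      
      ┗━━━━┗━━━━━━━━━━━━━━━━━━━━━━━━━━━
                                       


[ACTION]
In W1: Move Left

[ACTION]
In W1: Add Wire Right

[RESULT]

ircuitBoard                        ┃   
───────────┏━━━━━━━━━━━━━━━━━━━━━━━━━━━
 0 1 2 3 4 ┃ CheckboxTree              
 [.]─ ·    ┠───────────────────────────
           ┃>[-] app/                  
          ·┃   [ ] client.json         
           ┃   [ ] helpers.go          
          ·┃   [-] api/                
           ┃     [-] config/           
      C    ┃       [ ] server.css      
━━━━━━━━━━━┃       [x] parser.h        
      ┃  Cl┃       [x] index.toml      
      ┗━━━━┗━━━━━━━━━━━━━━━━━━━━━━━━━━━
                                       


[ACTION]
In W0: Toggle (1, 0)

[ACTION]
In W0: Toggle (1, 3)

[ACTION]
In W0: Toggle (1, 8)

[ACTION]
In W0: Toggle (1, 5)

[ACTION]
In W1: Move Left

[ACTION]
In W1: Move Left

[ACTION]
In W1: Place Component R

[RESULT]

ircuitBoard                        ┃   
───────────┏━━━━━━━━━━━━━━━━━━━━━━━━━━━
 0 1 2 3 4 ┃ CheckboxTree              
 [R]─ ·    ┠───────────────────────────
           ┃>[-] app/                  
          ·┃   [ ] client.json         
           ┃   [ ] helpers.go          
          ·┃   [-] api/                
           ┃     [-] config/           
      C    ┃       [ ] server.css      
━━━━━━━━━━━┃       [x] parser.h        
      ┃  Cl┃       [x] index.toml      
      ┗━━━━┗━━━━━━━━━━━━━━━━━━━━━━━━━━━
                                       


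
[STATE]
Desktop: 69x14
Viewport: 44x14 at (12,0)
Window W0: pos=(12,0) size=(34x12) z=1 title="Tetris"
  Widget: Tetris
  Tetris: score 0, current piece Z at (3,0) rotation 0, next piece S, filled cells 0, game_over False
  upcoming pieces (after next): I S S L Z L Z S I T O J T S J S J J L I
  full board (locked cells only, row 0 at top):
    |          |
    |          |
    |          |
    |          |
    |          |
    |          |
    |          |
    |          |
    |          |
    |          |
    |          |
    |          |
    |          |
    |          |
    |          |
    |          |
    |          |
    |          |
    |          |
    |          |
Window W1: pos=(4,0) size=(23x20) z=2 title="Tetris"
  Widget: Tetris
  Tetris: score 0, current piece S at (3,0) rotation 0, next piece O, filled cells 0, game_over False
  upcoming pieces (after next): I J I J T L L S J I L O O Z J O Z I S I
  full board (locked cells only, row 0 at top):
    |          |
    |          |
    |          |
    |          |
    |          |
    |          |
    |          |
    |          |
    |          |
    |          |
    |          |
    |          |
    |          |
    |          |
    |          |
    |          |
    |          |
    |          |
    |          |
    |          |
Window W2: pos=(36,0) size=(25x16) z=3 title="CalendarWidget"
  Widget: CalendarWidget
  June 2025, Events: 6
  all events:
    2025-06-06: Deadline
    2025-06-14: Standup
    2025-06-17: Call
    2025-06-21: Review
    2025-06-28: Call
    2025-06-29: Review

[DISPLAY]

━━━━━━━━━━━━━━┓━━━━━━━━━┏━━━━━━━━━━━━━━━━━━━
              ┃         ┃ CalendarWidget    
──────────────┨─────────┠───────────────────
   │Next:     ┃t:       ┃       June 2025   
   │▓▓        ┃         ┃Mo Tu We Th Fr Sa S
   │▓▓        ┃         ┃                   
   │          ┃         ┃ 2  3  4  5  6*  7 
   │          ┃         ┃ 9 10 11 12 13 14* 
   │          ┃         ┃16 17* 18 19 20 21*
   │Score:    ┃re:      ┃23 24 25 26 27 28* 
   │0         ┃         ┃30                 
   │          ┃━━━━━━━━━┃                   
   │          ┃         ┃                   
   │          ┃         ┃                   


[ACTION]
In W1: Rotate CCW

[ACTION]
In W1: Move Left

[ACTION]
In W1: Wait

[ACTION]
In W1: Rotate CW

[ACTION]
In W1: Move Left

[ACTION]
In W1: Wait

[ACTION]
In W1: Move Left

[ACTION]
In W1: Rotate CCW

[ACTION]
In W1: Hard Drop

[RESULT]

━━━━━━━━━━━━━━┓━━━━━━━━━┏━━━━━━━━━━━━━━━━━━━
              ┃         ┃ CalendarWidget    
──────────────┨─────────┠───────────────────
   │Next:     ┃t:       ┃       June 2025   
   │████      ┃         ┃Mo Tu We Th Fr Sa S
   │          ┃         ┃                   
   │          ┃         ┃ 2  3  4  5  6*  7 
   │          ┃         ┃ 9 10 11 12 13 14* 
   │          ┃         ┃16 17* 18 19 20 21*
   │Score:    ┃re:      ┃23 24 25 26 27 28* 
   │0         ┃         ┃30                 
   │          ┃━━━━━━━━━┃                   
   │          ┃         ┃                   
   │          ┃         ┃                   


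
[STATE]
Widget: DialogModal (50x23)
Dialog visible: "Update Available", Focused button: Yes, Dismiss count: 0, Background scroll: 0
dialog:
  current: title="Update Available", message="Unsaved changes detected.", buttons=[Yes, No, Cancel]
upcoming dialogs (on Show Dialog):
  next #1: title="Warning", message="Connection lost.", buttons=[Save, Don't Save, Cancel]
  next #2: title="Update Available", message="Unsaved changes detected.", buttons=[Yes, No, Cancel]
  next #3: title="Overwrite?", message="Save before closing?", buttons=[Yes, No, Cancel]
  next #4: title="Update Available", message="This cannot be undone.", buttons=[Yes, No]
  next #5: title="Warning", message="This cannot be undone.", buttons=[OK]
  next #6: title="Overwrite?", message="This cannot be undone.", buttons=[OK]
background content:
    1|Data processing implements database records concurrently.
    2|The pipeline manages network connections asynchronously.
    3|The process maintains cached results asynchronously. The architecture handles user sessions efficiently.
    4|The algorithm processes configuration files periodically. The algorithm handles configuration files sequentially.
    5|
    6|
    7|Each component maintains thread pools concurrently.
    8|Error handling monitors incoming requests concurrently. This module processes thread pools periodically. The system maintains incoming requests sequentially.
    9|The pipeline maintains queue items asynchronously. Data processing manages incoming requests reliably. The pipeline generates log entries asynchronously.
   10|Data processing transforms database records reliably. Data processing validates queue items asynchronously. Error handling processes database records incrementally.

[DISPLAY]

Data processing implements database records concur
The pipeline manages network connections asynchron
The process maintains cached results asynchronousl
The algorithm processes configuration files period
                                                  
                                                  
Each component maintains thread pools concurrently
Error handling monitors incoming requests concurre
The pipeline maintains queue items asynchronously.
Data proce┌───────────────────────────┐ords reliab
          │      Update Available     │           
          │ Unsaved changes detected. │           
          │    [Yes]  No   Cancel     │           
          └───────────────────────────┘           
                                                  
                                                  
                                                  
                                                  
                                                  
                                                  
                                                  
                                                  
                                                  


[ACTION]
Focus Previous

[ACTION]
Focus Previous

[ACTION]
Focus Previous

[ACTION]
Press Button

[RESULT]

Data processing implements database records concur
The pipeline manages network connections asynchron
The process maintains cached results asynchronousl
The algorithm processes configuration files period
                                                  
                                                  
Each component maintains thread pools concurrently
Error handling monitors incoming requests concurre
The pipeline maintains queue items asynchronously.
Data processing transforms database records reliab
                                                  
                                                  
                                                  
                                                  
                                                  
                                                  
                                                  
                                                  
                                                  
                                                  
                                                  
                                                  
                                                  


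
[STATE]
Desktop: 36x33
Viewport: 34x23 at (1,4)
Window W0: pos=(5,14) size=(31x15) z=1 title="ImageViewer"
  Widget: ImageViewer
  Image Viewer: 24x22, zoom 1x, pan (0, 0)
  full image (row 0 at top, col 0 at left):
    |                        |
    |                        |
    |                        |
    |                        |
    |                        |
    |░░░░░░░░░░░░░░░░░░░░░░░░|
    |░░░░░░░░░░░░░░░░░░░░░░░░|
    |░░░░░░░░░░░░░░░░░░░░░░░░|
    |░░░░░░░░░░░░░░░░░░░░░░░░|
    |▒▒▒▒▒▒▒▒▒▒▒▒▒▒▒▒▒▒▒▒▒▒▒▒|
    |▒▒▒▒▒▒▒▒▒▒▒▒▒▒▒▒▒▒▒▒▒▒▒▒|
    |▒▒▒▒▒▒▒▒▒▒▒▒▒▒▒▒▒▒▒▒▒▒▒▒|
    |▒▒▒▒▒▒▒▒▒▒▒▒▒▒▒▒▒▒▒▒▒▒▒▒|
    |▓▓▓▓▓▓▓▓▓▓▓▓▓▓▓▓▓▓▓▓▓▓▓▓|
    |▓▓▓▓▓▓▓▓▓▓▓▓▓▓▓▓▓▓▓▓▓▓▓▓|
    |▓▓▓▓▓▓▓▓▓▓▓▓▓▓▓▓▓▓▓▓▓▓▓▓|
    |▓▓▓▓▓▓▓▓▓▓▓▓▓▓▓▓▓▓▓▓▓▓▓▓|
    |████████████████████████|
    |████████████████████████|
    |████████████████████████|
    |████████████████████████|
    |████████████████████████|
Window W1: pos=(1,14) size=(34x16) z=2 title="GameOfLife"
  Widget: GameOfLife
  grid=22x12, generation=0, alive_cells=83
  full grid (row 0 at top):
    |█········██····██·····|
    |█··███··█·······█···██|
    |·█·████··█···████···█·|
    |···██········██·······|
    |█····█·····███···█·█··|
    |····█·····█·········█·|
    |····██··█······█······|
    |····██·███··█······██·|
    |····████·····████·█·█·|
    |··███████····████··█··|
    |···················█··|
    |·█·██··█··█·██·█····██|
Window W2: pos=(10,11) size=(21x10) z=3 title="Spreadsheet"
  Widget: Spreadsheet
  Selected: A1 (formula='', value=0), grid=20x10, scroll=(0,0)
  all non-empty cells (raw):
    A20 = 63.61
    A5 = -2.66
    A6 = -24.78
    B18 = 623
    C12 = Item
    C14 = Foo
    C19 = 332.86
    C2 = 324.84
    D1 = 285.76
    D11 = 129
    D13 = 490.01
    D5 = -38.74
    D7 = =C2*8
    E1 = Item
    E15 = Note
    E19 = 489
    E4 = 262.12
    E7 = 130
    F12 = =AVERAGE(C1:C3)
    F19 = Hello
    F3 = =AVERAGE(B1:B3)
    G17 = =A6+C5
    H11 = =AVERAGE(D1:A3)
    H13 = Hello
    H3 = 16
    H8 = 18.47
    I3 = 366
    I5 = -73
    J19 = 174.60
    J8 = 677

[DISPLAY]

                                  
                                  
                                  
                                  
                                  
                                  
                                  
         ┏━━━━━━━━━━━━━━━━━━━┓    
         ┃ Spreadsheet       ┃    
         ┠───────────────────┨    
┏━━━━━━━━┃A1:                ┃━━━┓
┃ GameOfL┃       A       B   ┃   ┃
┠────────┃-------------------┃───┨
┃Gen: 0  ┃  1      [0]       ┃   ┃
┃█·······┃  2        0       ┃   ┃
┃█··███··┃  3        0       ┃   ┃
┃·█·████·┗━━━━━━━━━━━━━━━━━━━┛   ┃
┃···██········██·······          ┃
┃█····█·····███···█·█··          ┃
┃····█·····█·········█·          ┃
┃····██··█······█······          ┃
┃····██·███··█······██·          ┃
┃····████·····████·█·█·          ┃


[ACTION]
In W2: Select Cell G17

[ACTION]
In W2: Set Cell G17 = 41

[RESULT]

                                  
                                  
                                  
                                  
                                  
                                  
                                  
         ┏━━━━━━━━━━━━━━━━━━━┓    
         ┃ Spreadsheet       ┃    
         ┠───────────────────┨    
┏━━━━━━━━┃G17: 41            ┃━━━┓
┃ GameOfL┃       A       B   ┃   ┃
┠────────┃-------------------┃───┨
┃Gen: 0  ┃  1        0       ┃   ┃
┃█·······┃  2        0       ┃   ┃
┃█··███··┃  3        0       ┃   ┃
┃·█·████·┗━━━━━━━━━━━━━━━━━━━┛   ┃
┃···██········██·······          ┃
┃█····█·····███···█·█··          ┃
┃····█·····█·········█·          ┃
┃····██··█······█······          ┃
┃····██·███··█······██·          ┃
┃····████·····████·█·█·          ┃


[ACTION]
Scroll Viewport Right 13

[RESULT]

                                  
                                  
                                  
                                  
                                  
                                  
                                  
        ┏━━━━━━━━━━━━━━━━━━━┓     
        ┃ Spreadsheet       ┃     
        ┠───────────────────┨     
━━━━━━━━┃G17: 41            ┃━━━┓┓
 GameOfL┃       A       B   ┃   ┃┃
────────┃-------------------┃───┨┨
Gen: 0  ┃  1        0       ┃   ┃┃
█·······┃  2        0       ┃   ┃┃
█··███··┃  3        0       ┃   ┃┃
·█·████·┗━━━━━━━━━━━━━━━━━━━┛   ┃┃
···██········██·······          ┃┃
█····█·····███···█·█··          ┃┃
····█·····█·········█·          ┃┃
····██··█······█······          ┃┃
····██·███··█······██·          ┃┃
····████·····████·█·█·          ┃┃


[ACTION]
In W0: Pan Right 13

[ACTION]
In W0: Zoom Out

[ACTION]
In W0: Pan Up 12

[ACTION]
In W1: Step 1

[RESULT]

                                  
                                  
                                  
                                  
                                  
                                  
                                  
        ┏━━━━━━━━━━━━━━━━━━━┓     
        ┃ Spreadsheet       ┃     
        ┠───────────────────┨     
━━━━━━━━┃G17: 41            ┃━━━┓┓
 GameOfL┃       A       B   ┃   ┃┃
────────┃-------------------┃───┨┨
Gen: 1  ┃  1        0       ┃   ┃┃
····█···┃  2        0       ┃   ┃┃
████··█·┃  3        0       ┃   ┃┃
······█·┗━━━━━━━━━━━━━━━━━━━┛   ┃┃
··██··█·········█·····          ┃┃
···█·█·····████·······          ┃┃
····█······██·········          ┃┃
···█··███··········██·          ┃┃
···█·····█···█··█··██·          ┃┃
·········█··█···███·█·          ┃┃
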